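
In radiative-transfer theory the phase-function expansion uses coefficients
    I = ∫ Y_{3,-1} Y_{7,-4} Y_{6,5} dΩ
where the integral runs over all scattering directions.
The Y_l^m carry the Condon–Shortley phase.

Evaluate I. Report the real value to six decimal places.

m-sum 0 ✓  L=16 even ✓  4≤6≤10 ✓
Π(2lᵢ+1) = 7×15×13 = 1365
triangle coeff Δ(3,7,6) = 1/2042040
Σ_t [1,3]: t=1:−1/207360 t=2:+1/57600 t=3:−1/207360 = 1/129600
(3j)²=168/12155 [(3 7 6; 0 0 0)], sign=+1
Σ_t [2,3]: t=2:+1/2903040 t=3:−1/21772800 = 13/43545600
(3j)²=143/7140 [(3 7 6; -1 -4 5)], sign=-1
⇒ 4πI² = 546/1445
I = (-1)√(546/1445/(4π)) = -0.17340334

-0.173403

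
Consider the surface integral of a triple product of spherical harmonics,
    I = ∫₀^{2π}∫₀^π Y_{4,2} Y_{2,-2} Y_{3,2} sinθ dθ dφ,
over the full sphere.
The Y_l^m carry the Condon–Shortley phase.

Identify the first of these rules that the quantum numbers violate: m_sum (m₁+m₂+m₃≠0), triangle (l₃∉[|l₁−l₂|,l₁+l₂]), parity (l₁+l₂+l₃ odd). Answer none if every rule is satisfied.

Σmᵢ = 2  ✗
l₃∈[|l₁−l₂|,l₁+l₂]=[2,6], have l₃=3
Σlᵢ = 9 ⇒ odd

m_sum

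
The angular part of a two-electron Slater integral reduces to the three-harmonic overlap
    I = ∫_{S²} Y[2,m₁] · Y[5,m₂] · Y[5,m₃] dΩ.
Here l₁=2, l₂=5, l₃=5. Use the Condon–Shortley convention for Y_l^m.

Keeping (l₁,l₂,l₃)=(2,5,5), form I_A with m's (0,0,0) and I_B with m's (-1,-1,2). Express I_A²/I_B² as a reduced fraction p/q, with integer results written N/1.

50/21

l's match ⇒ only the (l;m) 3-j factors differ between A and B.
A: triangle coeff Δ(2,5,5) = 1/38610; Σ_t [0,2]: t=0:+1/2880 t=1:−1/576 t=2:+1/2880 = -1/960; (3j)²=10/429 [(2 5 5; 0 0 0)], sign=+1
B: triangle coeff Δ(2,5,5) = 1/38610; Σ_t [1,2]: t=1:−1/1440 t=2:+1/2880 = -1/2880; (3j)²=7/715 [(2 5 5; -1 -1 2)], sign=+1
I_A²/I_B² = (10/429)/(7/715) = 50/21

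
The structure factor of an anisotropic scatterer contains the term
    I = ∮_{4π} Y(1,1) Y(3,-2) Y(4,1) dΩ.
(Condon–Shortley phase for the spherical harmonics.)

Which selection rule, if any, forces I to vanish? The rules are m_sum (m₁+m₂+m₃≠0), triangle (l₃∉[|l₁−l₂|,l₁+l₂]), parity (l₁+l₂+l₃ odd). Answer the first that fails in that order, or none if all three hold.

none

m₁+m₂+m₃ = 1 − 2 + 1 = 0  ✓
triangle: |1−3|=2 ≤ l₃=4 ≤ 1+3=4  ✓
parity: l₁+l₂+l₃ = 8 is even  ✓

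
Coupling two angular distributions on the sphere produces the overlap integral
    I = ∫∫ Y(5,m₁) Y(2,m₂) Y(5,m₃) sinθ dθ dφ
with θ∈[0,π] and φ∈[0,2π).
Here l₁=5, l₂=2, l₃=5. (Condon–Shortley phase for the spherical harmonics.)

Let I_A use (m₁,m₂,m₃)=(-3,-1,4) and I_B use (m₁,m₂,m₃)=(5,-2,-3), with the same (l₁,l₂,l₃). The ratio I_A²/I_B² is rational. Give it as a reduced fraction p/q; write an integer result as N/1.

49/10

Shared (l₁,l₂,l₃)=(5,2,5): N and (l;000)² cancel in I_A²/I_B².
A: Δ = 2!·8!·2!/13! = 1/38610; Racah Σ t=0..1: t=0:+1/80640 t=1:−1/10080 = -1/11520; ⇒ 3j(5 2 5; -3 -1 4)² = 49/1430, sgn +1
B: Δ = 2!·8!·2!/13! = 1/38610; Racah Σ t=0..0: t=0:+1/161280 = 1/161280; ⇒ 3j(5 2 5; 5 -2 -3)² = 1/143, sgn +1
I_A²/I_B² = (49/1430)/(1/143) = 49/10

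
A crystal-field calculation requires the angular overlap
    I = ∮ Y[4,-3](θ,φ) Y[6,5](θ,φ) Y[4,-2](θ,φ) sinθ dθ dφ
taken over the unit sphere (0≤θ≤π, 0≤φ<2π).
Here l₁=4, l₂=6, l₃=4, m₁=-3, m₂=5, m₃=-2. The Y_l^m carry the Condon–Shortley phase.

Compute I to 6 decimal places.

-0.100084

m-sum 0 ✓  L=14 even ✓  2≤4≤10 ✓
Π(2lᵢ+1) = 9×13×9 = 1053
triangle coeff Δ(4,6,4) = 1/1261260
Σ_t [2,4]: t=2:+1/4608 t=3:−1/1296 t=4:+1/4608 = -7/20736
(3j)²=20/1287 [(4 6 4; 0 0 0)], sign=-1
Σ_t [5,6]: t=5:−1/172800 t=6:+1/86400 = 1/172800
(3j)²=1/130 [(4 6 4; -3 5 -2)], sign=+1
⇒ 4πI² = 18/143
I = (-1)√(18/143/(4π)) = -0.10008369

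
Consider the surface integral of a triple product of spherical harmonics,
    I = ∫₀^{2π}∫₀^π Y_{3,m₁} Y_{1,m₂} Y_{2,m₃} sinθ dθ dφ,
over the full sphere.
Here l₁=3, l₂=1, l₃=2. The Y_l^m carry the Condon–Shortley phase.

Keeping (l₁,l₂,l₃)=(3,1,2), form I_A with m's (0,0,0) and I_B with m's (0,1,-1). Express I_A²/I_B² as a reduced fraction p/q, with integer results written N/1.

Same 3,1,2: normalisation and zero-m 3j drop out of the ratio.
A: Δ: 2! 4! 0! / 7! → 1/105; sum: t=1:−1/4 = -1/4; 3j²(3 1 2; 0 0 0) = Δ·Π!·Σ² = 3/35  (sign -1)
B: Δ: 2! 4! 0! / 7! → 1/105; sum: t=2:+1/12 = 1/12; 3j²(3 1 2; 0 1 -1) = Δ·Π!·Σ² = 1/35  (sign -1)
I_A²/I_B² = (3/35)/(1/35) = 3/1

3/1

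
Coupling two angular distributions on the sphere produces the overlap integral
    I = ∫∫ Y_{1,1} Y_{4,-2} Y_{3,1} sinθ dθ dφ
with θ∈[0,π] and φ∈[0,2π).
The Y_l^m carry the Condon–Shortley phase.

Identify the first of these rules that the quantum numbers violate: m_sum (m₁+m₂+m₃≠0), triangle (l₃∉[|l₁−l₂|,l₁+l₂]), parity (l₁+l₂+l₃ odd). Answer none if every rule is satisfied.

m₁+m₂+m₃ = 1 − 2 + 1 = 0  ✓
triangle: |1−4|=3 ≤ l₃=3 ≤ 1+4=5  ✓
parity: l₁+l₂+l₃ = 8 is even  ✓

none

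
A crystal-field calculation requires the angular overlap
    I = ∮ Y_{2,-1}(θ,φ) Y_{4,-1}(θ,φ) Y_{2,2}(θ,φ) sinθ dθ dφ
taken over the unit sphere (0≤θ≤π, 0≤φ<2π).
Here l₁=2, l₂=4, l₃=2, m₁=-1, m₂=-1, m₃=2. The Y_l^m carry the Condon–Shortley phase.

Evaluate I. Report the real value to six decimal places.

-0.090112

Checks pass: Σm=0; 8 even; l₃=2∈[2,6].
(2·2+1)(2·4+1)(2·2+1) = 225
Δ: 4! 0! 4! / 9! → 1/630
sum: t=2:+1/16 = 1/16
3j²(2 4 2; 0 0 0) = Δ·Π!·Σ² = 2/35  (sign +1)
sum: t=3:−1/144 = -1/144
3j²(2 4 2; -1 -1 2) = Δ·Π!·Σ² = 1/126  (sign -1)
combine: 4πI² = 225·2/35·1/126 = 5/49
take √, sign -1: I = -0.09011188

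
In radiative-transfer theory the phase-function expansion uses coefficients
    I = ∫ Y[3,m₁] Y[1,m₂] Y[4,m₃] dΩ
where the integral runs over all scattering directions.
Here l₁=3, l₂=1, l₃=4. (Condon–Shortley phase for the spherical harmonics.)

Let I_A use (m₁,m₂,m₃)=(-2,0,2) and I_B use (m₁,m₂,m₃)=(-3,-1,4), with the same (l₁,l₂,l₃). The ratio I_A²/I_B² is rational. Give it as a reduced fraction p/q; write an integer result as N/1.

l's match ⇒ only the (l;m) 3-j factors differ between A and B.
A: triangle coeff Δ(3,1,4) = 1/252; Σ_t [0,0]: t=0:+1/120 = 1/120; (3j)²=1/21 [(3 1 4; -2 0 2)], sign=+1
B: triangle coeff Δ(3,1,4) = 1/252; Σ_t [0,0]: t=0:+1/1440 = 1/1440; (3j)²=1/9 [(3 1 4; -3 -1 4)], sign=+1
I_A²/I_B² = (1/21)/(1/9) = 3/7

3/7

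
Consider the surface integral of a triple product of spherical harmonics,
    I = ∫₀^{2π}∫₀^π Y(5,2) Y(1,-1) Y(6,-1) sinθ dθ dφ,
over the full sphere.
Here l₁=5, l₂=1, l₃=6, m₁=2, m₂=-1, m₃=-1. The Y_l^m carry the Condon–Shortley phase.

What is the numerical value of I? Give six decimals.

-0.129207

Checks pass: Σm=0; 12 even; l₃=6∈[4,6].
(2·5+1)(2·1+1)(2·6+1) = 429
Δ: 0! 10! 2! / 13! → 1/858
sum: t=0:+1/14400 = 1/14400
3j²(5 1 6; 0 0 0) = Δ·Π!·Σ² = 6/143  (sign +1)
sum: t=0:+1/60480 = 1/60480
3j²(5 1 6; 2 -1 -1) = Δ·Π!·Σ² = 5/429  (sign -1)
combine: 4πI² = 429·6/143·5/429 = 30/143
take √, sign -1: I = -0.12920749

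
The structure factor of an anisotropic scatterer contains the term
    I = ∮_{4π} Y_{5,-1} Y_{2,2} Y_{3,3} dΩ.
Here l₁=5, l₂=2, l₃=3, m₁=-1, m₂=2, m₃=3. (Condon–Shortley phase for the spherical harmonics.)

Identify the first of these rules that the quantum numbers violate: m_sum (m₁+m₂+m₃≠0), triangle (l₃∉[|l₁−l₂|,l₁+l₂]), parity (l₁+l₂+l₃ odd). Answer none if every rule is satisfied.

azimuthal sum: -1 + 2 + 3 = 4  ✗
3 ≤ 3 ≤ 7 (triangle on l)
L = 5 + 2 + 3 = 10 (even)

m_sum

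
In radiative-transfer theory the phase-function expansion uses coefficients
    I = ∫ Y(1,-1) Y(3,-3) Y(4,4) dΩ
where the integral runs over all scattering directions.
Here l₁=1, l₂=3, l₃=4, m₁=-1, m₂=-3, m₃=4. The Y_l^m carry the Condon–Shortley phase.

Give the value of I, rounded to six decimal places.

0.325735

Rules hold: Σm=0, L=8 even, 2≤4≤4.
N = 3·7·9 = 189
Δ = 0!·2!·6!/9! = 1/252
Racah Σ t=0..0: t=0:+1/36 = 1/36
⇒ 3j(1 3 4; 0 0 0)² = 4/63, sgn +1
Racah Σ t=0..0: t=0:+1/1440 = 1/1440
⇒ 3j(1 3 4; -1 -3 4)² = 1/9, sgn +1
4πI² = N·(3j₀)²·(3jₘ)² = 4/3
I = +1·√(1.33333/4π) = 0.32573501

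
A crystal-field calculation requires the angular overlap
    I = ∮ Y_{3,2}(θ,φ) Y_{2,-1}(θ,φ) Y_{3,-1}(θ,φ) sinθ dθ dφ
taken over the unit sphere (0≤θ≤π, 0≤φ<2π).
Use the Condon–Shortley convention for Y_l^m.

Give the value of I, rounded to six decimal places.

0.162868

m-sum 0 ✓  L=8 even ✓  1≤3≤5 ✓
Π(2lᵢ+1) = 7×5×7 = 245
triangle coeff Δ(3,2,3) = 1/3780
Σ_t [0,2]: t=0:+1/24 t=1:−1/4 t=2:+1/24 = -1/6
(3j)²=4/105 [(3 2 3; 0 0 0)], sign=+1
Σ_t [0,1]: t=0:+1/12 t=1:−1/48 = 1/16
(3j)²=1/28 [(3 2 3; 2 -1 -1)], sign=+1
⇒ 4πI² = 1/3
I = (+1)√(1/3/(4π)) = 0.16286750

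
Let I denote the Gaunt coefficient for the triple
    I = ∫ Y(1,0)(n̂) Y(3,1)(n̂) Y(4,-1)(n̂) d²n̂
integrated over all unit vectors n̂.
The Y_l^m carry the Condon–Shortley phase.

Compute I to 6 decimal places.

Checks pass: Σm=0; 8 even; l₃=4∈[2,4].
(2·1+1)(2·3+1)(2·4+1) = 189
Δ: 0! 2! 6! / 9! → 1/252
sum: t=0:+1/36 = 1/36
3j²(1 3 4; 0 0 0) = Δ·Π!·Σ² = 4/63  (sign +1)
sum: t=0:+1/48 = 1/48
3j²(1 3 4; 0 1 -1) = Δ·Π!·Σ² = 5/84  (sign -1)
combine: 4πI² = 189·4/63·5/84 = 5/7
take √, sign -1: I = -0.23841361

-0.238414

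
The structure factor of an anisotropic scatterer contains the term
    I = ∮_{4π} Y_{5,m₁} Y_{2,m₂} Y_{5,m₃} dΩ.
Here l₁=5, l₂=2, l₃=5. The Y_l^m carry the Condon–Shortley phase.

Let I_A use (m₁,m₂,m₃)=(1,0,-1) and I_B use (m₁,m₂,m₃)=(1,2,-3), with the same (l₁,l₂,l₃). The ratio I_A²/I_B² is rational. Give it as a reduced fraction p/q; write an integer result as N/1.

Same 5,2,5: normalisation and zero-m 3j drop out of the ratio.
A: Δ: 2! 8! 2! / 13! → 1/38610; sum: t=0:+1/2304 t=1:−1/720 t=2:+1/5760 = -1/1280; 3j²(5 2 5; 1 0 -1) = Δ·Π!·Σ² = 27/1430  (sign -1)
B: Δ: 2! 8! 2! / 13! → 1/38610; sum: t=2:+1/5760 = 1/5760; 3j²(5 2 5; 1 2 -3) = Δ·Π!·Σ² = 56/2145  (sign +1)
I_A²/I_B² = (27/1430)/(56/2145) = 81/112

81/112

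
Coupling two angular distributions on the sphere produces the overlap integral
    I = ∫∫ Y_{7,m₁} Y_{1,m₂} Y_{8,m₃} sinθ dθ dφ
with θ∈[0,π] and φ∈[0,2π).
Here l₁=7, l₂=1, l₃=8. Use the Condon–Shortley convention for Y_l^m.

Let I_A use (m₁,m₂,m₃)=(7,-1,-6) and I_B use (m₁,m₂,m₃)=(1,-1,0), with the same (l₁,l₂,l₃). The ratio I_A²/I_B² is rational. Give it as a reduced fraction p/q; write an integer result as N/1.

1/28

Same 7,1,8: normalisation and zero-m 3j drop out of the ratio.
A: Δ: 0! 14! 2! / 17! → 1/2040; sum: t=0:+1/174356582400 = 1/174356582400; 3j²(7 1 8; 7 -1 -6) = Δ·Π!·Σ² = 1/2040  (sign +1)
B: Δ: 0! 14! 2! / 17! → 1/2040; sum: t=0:+1/58060800 = 1/58060800; 3j²(7 1 8; 1 -1 0) = Δ·Π!·Σ² = 7/510  (sign +1)
I_A²/I_B² = (1/2040)/(7/510) = 1/28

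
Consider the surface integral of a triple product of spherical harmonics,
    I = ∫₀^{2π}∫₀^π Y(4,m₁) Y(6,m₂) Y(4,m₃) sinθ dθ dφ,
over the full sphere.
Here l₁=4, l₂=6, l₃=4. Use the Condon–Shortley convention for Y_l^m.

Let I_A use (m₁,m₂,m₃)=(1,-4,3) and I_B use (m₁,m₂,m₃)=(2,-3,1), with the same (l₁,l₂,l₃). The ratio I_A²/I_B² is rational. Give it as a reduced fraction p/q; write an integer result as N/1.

Shared (l₁,l₂,l₃)=(4,6,4): N and (l;000)² cancel in I_A²/I_B².
A: Δ = 6!·2!·6!/15! = 1/1261260; Racah Σ t=1..2: t=1:−1/28800 t=2:+1/34560 = -1/172800; ⇒ 3j(4 6 4; 1 -4 3)² = 1/1430, sgn +1
B: Δ = 6!·2!·6!/15! = 1/1261260; Racah Σ t=0..2: t=0:+1/51840 t=1:−1/5760 t=2:+1/11520 = -7/103680; ⇒ 3j(4 6 4; 2 -3 1)² = 7/858, sgn +1
I_A²/I_B² = (1/1430)/(7/858) = 3/35

3/35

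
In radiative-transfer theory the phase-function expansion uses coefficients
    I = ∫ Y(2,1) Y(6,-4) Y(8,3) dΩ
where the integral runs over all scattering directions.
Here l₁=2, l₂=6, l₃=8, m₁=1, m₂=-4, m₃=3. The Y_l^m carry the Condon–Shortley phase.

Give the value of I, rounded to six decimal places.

-0.089004

m-sum 0 ✓  L=16 even ✓  4≤8≤8 ✓
Π(2lᵢ+1) = 5×13×17 = 1105
triangle coeff Δ(2,6,8) = 1/30940
Σ_t [0,0]: t=0:+1/2073600 = 1/2073600
(3j)²=28/1105 [(2 6 8; 0 0 0)], sign=+1
Σ_t [0,0]: t=0:+1/43545600 = 1/43545600
(3j)²=11/3094 [(2 6 8; 1 -4 3)], sign=-1
⇒ 4πI² = 22/221
I = (-1)√(22/221/(4π)) = -0.08900415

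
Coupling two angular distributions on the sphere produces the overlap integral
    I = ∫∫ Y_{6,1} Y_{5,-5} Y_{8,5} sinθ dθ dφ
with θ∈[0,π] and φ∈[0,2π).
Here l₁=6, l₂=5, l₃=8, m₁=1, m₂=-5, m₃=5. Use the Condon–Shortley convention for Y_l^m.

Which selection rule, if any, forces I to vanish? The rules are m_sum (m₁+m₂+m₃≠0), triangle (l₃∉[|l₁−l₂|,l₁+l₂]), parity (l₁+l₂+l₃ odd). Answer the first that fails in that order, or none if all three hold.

m_sum

azimuthal sum: 1 − 5 + 5 = 1  ✗
1 ≤ 8 ≤ 11 (triangle on l)
L = 6 + 5 + 8 = 19 (odd)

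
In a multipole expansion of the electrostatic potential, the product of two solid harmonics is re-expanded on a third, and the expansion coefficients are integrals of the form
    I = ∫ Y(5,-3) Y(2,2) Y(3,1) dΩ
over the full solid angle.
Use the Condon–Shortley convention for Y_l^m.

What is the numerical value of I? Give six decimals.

Checks pass: Σm=0; 10 even; l₃=3∈[3,7].
(2·5+1)(2·2+1)(2·3+1) = 385
Δ: 4! 6! 0! / 11! → 1/2310
sum: t=2:+1/144 = 1/144
3j²(5 2 3; 0 0 0) = Δ·Π!·Σ² = 10/231  (sign -1)
sum: t=4:+1/1152 = 1/1152
3j²(5 2 3; -3 2 1) = Δ·Π!·Σ² = 1/33  (sign +1)
combine: 4πI² = 385·10/231·1/33 = 50/99
take √, sign -1: I = -0.20047604

-0.200476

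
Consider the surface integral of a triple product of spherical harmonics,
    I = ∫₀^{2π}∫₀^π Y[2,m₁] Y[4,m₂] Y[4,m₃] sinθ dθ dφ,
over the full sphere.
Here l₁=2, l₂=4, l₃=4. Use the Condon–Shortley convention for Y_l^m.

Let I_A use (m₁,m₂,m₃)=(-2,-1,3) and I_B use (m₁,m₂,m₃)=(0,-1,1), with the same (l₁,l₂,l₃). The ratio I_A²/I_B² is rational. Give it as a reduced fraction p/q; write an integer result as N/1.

Same 2,4,4: normalisation and zero-m 3j drop out of the ratio.
A: Δ: 2! 2! 6! / 11! → 1/13860; sum: t=2:+1/480 = 1/480; 3j²(2 4 4; -2 -1 3) = Δ·Π!·Σ² = 3/110  (sign -1)
B: Δ: 2! 2! 6! / 11! → 1/13860; sum: t=0:+1/144 t=1:−1/48 t=2:+1/480 = -17/1440; 3j²(2 4 4; 0 -1 1) = Δ·Π!·Σ² = 289/13860  (sign +1)
I_A²/I_B² = (3/110)/(289/13860) = 378/289

378/289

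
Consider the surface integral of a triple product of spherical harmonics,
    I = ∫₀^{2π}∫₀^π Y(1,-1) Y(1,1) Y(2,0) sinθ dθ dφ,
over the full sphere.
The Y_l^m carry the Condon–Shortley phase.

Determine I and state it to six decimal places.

0.126157

m-sum 0 ✓  L=4 even ✓  0≤2≤2 ✓
Π(2lᵢ+1) = 3×3×5 = 45
triangle coeff Δ(1,1,2) = 1/30
Σ_t [0,0]: t=0:+1/1 = 1/1
(3j)²=2/15 [(1 1 2; 0 0 0)], sign=+1
Σ_t [0,0]: t=0:+1/4 = 1/4
(3j)²=1/30 [(1 1 2; -1 1 0)], sign=+1
⇒ 4πI² = 1/5
I = (+1)√(1/5/(4π)) = 0.12615663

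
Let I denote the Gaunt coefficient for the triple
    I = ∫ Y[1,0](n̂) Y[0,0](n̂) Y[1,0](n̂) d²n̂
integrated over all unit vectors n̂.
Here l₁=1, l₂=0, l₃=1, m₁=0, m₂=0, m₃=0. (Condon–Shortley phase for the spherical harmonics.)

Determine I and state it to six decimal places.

0.282095

Rules hold: Σm=0, L=2 even, 1≤1≤1.
N = 3·1·3 = 9
Δ = 0!·2!·0!/3! = 1/3
Racah Σ t=0..0: t=0:+1/1 = 1/1
⇒ 3j(1 0 1; 0 0 0)² = 1/3, sgn -1
(m-triple is (0,0,0) — same symbol as above.)
4πI² = N·(3j₀)²·(3jₘ)² = 1/1
I = +1·√(1/4π) = 0.28209479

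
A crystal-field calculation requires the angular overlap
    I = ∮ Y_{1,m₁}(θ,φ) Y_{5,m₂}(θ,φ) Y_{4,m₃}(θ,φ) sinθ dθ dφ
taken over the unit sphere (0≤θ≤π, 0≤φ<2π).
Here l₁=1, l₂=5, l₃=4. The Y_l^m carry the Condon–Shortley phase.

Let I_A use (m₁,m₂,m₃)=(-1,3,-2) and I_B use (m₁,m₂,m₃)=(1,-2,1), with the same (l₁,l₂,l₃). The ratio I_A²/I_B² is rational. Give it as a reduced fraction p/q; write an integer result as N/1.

Shared (l₁,l₂,l₃)=(1,5,4): N and (l;000)² cancel in I_A²/I_B².
A: Δ = 2!·0!·8!/11! = 1/495; Racah Σ t=2..2: t=2:+1/2880 = 1/2880; ⇒ 3j(1 5 4; -1 3 -2)² = 28/495, sgn +1
B: Δ = 2!·0!·8!/11! = 1/495; Racah Σ t=0..0: t=0:+1/1440 = 1/1440; ⇒ 3j(1 5 4; 1 -2 1)² = 7/165, sgn -1
I_A²/I_B² = (28/495)/(7/165) = 4/3

4/3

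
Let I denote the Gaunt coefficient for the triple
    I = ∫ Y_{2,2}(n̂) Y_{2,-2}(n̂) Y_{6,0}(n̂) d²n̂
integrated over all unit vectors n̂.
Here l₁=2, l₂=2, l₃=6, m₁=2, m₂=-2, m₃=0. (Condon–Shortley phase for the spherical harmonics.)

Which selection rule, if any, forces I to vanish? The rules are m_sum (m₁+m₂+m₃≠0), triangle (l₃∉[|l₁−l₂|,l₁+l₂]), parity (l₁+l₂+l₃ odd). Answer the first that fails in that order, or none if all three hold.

m₁+m₂+m₃ = 2 − 2 + 0 = 0  ✓
triangle: |2−2|=0 ≤ l₃=6 ≤ 2+2=4  ✗
parity: l₁+l₂+l₃ = 10 is even

triangle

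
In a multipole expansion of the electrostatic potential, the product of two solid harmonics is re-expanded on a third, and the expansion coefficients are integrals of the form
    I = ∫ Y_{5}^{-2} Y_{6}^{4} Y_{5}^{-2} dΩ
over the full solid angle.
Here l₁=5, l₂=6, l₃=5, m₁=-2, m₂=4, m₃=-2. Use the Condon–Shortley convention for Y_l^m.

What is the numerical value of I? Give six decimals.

Rules hold: Σm=0, L=16 even, 1≤5≤11.
N = 11·13·11 = 1573
Δ = 6!·4!·6!/17! = 1/28588560
Racah Σ t=1..5: t=1:−1/345600 t=2:+1/13824 t=3:−1/5184 t=4:+1/13824 t=5:−1/345600 = -7/129600
⇒ 3j(5 6 5; 0 0 0)² = 80/7293, sgn +1
Racah Σ t=4..6: t=4:+1/207360 t=5:−1/57600 t=6:+1/207360 = -1/129600
⇒ 3j(5 6 5; -2 4 -2)² = 168/12155, sgn +1
4πI² = N·(3j₀)²·(3jₘ)² = 896/3757
I = +1·√(0.238488/4π) = 0.13776169

0.137762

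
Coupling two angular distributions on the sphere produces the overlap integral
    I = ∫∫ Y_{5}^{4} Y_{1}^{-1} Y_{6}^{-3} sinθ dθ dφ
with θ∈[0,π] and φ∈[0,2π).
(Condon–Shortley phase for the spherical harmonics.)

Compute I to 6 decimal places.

Rules hold: Σm=0, L=12 even, 4≤6≤6.
N = 11·3·13 = 429
Δ = 0!·10!·2!/13! = 1/858
Racah Σ t=0..0: t=0:+1/14400 = 1/14400
⇒ 3j(5 1 6; 0 0 0)² = 6/143, sgn +1
Racah Σ t=0..0: t=0:+1/725760 = 1/725760
⇒ 3j(5 1 6; 4 -1 -3)² = 1/286, sgn -1
4πI² = N·(3j₀)²·(3jₘ)² = 9/143
I = -1·√(0.0629371/4π) = -0.07076985

-0.070770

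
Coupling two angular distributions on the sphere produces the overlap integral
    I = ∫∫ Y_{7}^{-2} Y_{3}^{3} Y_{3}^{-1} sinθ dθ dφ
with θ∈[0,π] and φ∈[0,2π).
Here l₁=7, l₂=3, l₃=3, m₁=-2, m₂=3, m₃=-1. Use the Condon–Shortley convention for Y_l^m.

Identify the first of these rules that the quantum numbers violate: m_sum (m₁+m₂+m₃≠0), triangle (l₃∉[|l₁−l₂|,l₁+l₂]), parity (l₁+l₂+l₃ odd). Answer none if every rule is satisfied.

triangle

Σmᵢ = 0  ✓
l₃∈[|l₁−l₂|,l₁+l₂]=[4,10], have l₃=3  ✗
Σlᵢ = 13 ⇒ odd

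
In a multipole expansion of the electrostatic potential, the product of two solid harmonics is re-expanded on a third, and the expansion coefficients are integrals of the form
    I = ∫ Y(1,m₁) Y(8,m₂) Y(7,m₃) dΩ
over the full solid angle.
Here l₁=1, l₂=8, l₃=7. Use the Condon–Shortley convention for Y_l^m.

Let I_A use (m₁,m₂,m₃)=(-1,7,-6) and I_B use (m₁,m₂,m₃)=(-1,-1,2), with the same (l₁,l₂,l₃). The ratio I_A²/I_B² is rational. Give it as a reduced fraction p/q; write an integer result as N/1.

5/1

l's match ⇒ only the (l;m) 3-j factors differ between A and B.
A: triangle coeff Δ(1,8,7) = 1/2040; Σ_t [2,2]: t=2:+1/12454041600 = 1/12454041600; (3j)²=7/136 [(1 8 7; -1 7 -6)], sign=-1
B: triangle coeff Δ(1,8,7) = 1/2040; Σ_t [2,2]: t=2:+1/87091200 = 1/87091200; (3j)²=7/680 [(1 8 7; -1 -1 2)], sign=-1
I_A²/I_B² = (7/136)/(7/680) = 5/1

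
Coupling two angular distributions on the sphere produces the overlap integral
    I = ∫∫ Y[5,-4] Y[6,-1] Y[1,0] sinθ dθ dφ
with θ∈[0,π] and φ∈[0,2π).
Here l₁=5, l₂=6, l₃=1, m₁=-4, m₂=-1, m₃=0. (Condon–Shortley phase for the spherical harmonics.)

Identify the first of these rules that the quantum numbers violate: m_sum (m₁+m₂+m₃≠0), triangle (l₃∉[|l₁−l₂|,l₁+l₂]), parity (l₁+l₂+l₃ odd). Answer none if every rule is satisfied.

azimuthal sum: -4 − 1 + 0 = -5  ✗
1 ≤ 1 ≤ 11 (triangle on l)
L = 5 + 6 + 1 = 12 (even)

m_sum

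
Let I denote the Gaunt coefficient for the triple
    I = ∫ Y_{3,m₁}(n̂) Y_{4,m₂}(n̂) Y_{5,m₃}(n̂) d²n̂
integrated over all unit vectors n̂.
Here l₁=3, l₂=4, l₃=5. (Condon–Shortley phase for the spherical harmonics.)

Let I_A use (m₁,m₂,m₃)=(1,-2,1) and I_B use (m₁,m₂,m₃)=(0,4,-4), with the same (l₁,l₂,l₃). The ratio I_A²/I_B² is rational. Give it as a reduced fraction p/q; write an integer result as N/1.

1849/7056

Shared (l₁,l₂,l₃)=(3,4,5): N and (l;000)² cancel in I_A²/I_B².
A: Δ = 2!·4!·6!/13! = 1/180180; Racah Σ t=0..2: t=0:+1/384 t=1:−1/720 t=2:+1/34560 = 43/34560; ⇒ 3j(3 4 5; 1 -2 1)² = 1849/180180, sgn +1
B: Δ = 2!·4!·6!/13! = 1/180180; Racah Σ t=2..2: t=2:+1/8640 = 1/8640; ⇒ 3j(3 4 5; 0 4 -4)² = 28/715, sgn -1
I_A²/I_B² = (1849/180180)/(28/715) = 1849/7056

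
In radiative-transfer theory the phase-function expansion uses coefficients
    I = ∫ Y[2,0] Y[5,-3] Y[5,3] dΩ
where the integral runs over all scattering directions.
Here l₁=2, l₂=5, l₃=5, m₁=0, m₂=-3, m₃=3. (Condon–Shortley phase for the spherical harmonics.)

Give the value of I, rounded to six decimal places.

Rules hold: Σm=0, L=12 even, 3≤5≤7.
N = 5·11·11 = 605
Δ = 2!·2!·8!/13! = 1/38610
Racah Σ t=0..2: t=0:+1/2880 t=1:−1/576 t=2:+1/2880 = -1/960
⇒ 3j(2 5 5; 0 0 0)² = 10/429, sgn +1
Racah Σ t=0..2: t=0:+1/5760 t=1:−1/5040 t=2:+1/161280 = -1/53760
⇒ 3j(2 5 5; 0 -3 3)² = 1/4290, sgn -1
4πI² = N·(3j₀)²·(3jₘ)² = 5/1521
I = -1·√(0.00328731/4π) = -0.01617393

-0.016174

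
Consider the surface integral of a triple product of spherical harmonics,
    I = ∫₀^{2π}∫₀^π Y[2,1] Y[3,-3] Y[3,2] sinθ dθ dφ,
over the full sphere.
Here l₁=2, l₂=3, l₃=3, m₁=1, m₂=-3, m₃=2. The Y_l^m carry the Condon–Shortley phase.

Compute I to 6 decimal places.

Checks pass: Σm=0; 8 even; l₃=3∈[1,5].
(2·2+1)(2·3+1)(2·3+1) = 245
Δ: 2! 2! 4! / 9! → 1/3780
sum: t=0:+1/24 t=1:−1/4 t=2:+1/24 = -1/6
3j²(2 3 3; 0 0 0) = Δ·Π!·Σ² = 4/105  (sign +1)
sum: t=0:+1/48 = 1/48
3j²(2 3 3; 1 -3 2) = Δ·Π!·Σ² = 5/84  (sign -1)
combine: 4πI² = 245·4/105·5/84 = 5/9
take √, sign -1: I = -0.21026104

-0.210261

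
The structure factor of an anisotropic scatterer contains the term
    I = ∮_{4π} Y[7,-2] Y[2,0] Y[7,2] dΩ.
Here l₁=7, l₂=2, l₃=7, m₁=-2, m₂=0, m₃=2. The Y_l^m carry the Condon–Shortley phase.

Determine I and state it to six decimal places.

0.125586

Checks pass: Σm=0; 16 even; l₃=7∈[5,9].
(2·7+1)(2·2+1)(2·7+1) = 1125
Δ: 2! 12! 2! / 17! → 1/185640
sum: t=0:+1/2419200 t=1:−1/518400 t=2:+1/2419200 = -1/907200
3j²(7 2 7; 0 0 0) = Δ·Π!·Σ² = 56/3315  (sign +1)
sum: t=0:+1/8709120 t=1:−1/967680 t=2:+1/2419200 = -11/21772800
3j²(7 2 7; -2 0 2) = Δ·Π!·Σ² = 242/23205  (sign +1)
combine: 4πI² = 1125·56/3315·242/23205 = 9680/48841
take √, sign +1: I = 0.12558578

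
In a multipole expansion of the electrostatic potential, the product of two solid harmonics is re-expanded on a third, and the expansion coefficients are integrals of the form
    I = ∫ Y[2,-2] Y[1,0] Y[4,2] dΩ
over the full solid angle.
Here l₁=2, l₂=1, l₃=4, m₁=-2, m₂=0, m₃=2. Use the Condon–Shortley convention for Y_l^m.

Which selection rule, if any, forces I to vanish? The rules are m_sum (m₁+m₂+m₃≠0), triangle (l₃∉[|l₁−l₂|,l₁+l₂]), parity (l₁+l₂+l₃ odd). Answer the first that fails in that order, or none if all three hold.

triangle

m₁+m₂+m₃ = -2 + 0 + 2 = 0  ✓
triangle: |2−1|=1 ≤ l₃=4 ≤ 2+1=3  ✗
parity: l₁+l₂+l₃ = 7 is odd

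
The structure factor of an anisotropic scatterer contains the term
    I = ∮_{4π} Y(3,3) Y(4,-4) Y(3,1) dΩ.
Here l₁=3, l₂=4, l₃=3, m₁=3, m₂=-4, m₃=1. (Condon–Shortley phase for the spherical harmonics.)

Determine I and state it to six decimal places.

Checks pass: Σm=0; 10 even; l₃=3∈[1,7].
(2·3+1)(2·4+1)(2·3+1) = 441
Δ: 4! 2! 4! / 11! → 1/34650
sum: t=1:−1/72 t=2:+1/16 t=3:−1/72 = 5/144
3j²(3 4 3; 0 0 0) = Δ·Π!·Σ² = 2/77  (sign -1)
sum: t=0:+1/1152 = 1/1152
3j²(3 4 3; 3 -4 1) = Δ·Π!·Σ² = 1/33  (sign +1)
combine: 4πI² = 441·2/77·1/33 = 42/121
take √, sign -1: I = -0.16619847

-0.166198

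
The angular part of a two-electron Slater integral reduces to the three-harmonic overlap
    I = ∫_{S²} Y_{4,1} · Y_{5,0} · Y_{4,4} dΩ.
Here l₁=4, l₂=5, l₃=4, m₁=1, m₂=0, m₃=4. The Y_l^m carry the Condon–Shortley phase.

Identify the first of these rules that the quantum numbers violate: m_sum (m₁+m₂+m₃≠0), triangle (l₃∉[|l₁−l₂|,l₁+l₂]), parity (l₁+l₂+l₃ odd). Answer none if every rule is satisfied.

m_sum

m₁+m₂+m₃ = 1 + 0 + 4 = 5  ✗
triangle: |4−5|=1 ≤ l₃=4 ≤ 4+5=9
parity: l₁+l₂+l₃ = 13 is odd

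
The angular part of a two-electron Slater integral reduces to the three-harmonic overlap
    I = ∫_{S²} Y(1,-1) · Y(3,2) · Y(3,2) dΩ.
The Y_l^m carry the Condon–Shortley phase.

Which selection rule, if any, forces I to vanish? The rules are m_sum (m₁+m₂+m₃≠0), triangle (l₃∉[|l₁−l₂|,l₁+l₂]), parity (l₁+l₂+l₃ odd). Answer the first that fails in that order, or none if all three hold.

m₁+m₂+m₃ = -1 + 2 + 2 = 3  ✗
triangle: |1−3|=2 ≤ l₃=3 ≤ 1+3=4
parity: l₁+l₂+l₃ = 7 is odd

m_sum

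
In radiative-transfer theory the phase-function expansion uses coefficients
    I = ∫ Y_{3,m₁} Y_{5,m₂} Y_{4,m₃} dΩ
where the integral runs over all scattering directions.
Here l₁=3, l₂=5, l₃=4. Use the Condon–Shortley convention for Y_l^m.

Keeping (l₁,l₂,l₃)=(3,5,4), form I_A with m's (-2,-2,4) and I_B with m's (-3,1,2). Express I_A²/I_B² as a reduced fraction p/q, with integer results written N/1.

392/675

Shared (l₁,l₂,l₃)=(3,5,4): N and (l;000)² cancel in I_A²/I_B².
A: Δ = 4!·2!·6!/13! = 1/180180; Racah Σ t=3..3: t=3:−1/8640 = -1/8640; ⇒ 3j(3 5 4; -2 -2 4)² = 14/1287, sgn -1
B: Δ = 4!·2!·6!/13! = 1/180180; Racah Σ t=4..4: t=4:+1/2304 = 1/2304; ⇒ 3j(3 5 4; -3 1 2)² = 75/4004, sgn +1
I_A²/I_B² = (14/1287)/(75/4004) = 392/675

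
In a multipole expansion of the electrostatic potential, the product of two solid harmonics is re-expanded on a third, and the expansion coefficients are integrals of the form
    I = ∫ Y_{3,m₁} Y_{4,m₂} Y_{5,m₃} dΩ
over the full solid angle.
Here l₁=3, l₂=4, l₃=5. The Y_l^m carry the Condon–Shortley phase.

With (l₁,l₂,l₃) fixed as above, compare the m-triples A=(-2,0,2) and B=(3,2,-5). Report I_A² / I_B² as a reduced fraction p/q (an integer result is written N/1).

2/9

l's match ⇒ only the (l;m) 3-j factors differ between A and B.
A: triangle coeff Δ(3,4,5) = 1/180180; Σ_t [1,2]: t=1:−1/864 t=2:+1/576 = 1/1728; (3j)²=5/1287 [(3 4 5; -2 0 2)], sign=-1
B: triangle coeff Δ(3,4,5) = 1/180180; Σ_t [0,0]: t=0:+1/34560 = 1/34560; (3j)²=5/286 [(3 4 5; 3 2 -5)], sign=+1
I_A²/I_B² = (5/1287)/(5/286) = 2/9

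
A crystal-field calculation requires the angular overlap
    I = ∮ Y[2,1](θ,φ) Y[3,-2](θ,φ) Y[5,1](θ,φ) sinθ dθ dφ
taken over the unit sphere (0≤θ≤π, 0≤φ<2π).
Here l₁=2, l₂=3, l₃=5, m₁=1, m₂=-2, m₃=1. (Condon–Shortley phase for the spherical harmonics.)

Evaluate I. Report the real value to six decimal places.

-0.117387

Rules hold: Σm=0, L=10 even, 1≤5≤5.
N = 5·7·11 = 385
Δ = 0!·4!·6!/11! = 1/2310
Racah Σ t=0..0: t=0:+1/144 = 1/144
⇒ 3j(2 3 5; 0 0 0)² = 10/231, sgn -1
Racah Σ t=0..0: t=0:+1/720 = 1/720
⇒ 3j(2 3 5; 1 -2 1)² = 4/385, sgn +1
4πI² = N·(3j₀)²·(3jₘ)² = 40/231
I = -1·√(0.17316/4π) = -0.11738675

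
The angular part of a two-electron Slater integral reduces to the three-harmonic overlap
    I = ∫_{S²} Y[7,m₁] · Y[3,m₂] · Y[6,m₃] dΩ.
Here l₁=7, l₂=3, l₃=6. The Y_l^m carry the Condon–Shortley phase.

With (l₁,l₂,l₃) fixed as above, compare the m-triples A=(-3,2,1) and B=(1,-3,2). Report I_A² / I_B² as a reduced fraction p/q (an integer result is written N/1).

5/196

Shared (l₁,l₂,l₃)=(7,3,6): N and (l;000)² cancel in I_A²/I_B².
A: Δ = 4!·10!·2!/17! = 1/2042040; Racah Σ t=3..4: t=3:−1/362880 t=4:+1/414720 = -1/2903040; ⇒ 3j(7 3 6; -3 2 1)² = 25/68068, sgn +1
B: Δ = 4!·10!·2!/17! = 1/2042040; Racah Σ t=0..0: t=0:+1/829440 = 1/829440; ⇒ 3j(7 3 6; 1 -3 2)² = 35/2431, sgn +1
I_A²/I_B² = (25/68068)/(35/2431) = 5/196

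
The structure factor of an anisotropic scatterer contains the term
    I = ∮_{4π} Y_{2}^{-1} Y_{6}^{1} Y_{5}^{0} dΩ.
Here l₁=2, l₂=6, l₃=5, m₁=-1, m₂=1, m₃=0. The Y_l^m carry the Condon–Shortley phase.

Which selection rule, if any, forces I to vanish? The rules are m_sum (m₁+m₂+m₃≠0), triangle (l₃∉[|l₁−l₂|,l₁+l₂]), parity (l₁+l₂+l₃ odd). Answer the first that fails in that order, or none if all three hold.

m₁+m₂+m₃ = -1 + 1 + 0 = 0  ✓
triangle: |2−6|=4 ≤ l₃=5 ≤ 2+6=8  ✓
parity: l₁+l₂+l₃ = 13 is odd  ✗

parity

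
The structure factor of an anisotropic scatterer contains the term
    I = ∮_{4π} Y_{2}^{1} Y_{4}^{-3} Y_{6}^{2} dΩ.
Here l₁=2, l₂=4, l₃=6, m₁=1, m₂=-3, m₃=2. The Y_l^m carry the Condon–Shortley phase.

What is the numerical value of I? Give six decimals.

0.089969

m-sum 0 ✓  L=12 even ✓  2≤6≤6 ✓
Π(2lᵢ+1) = 5×9×13 = 585
triangle coeff Δ(2,4,6) = 1/6435
Σ_t [0,0]: t=0:+1/2304 = 1/2304
(3j)²=5/143 [(2 4 6; 0 0 0)], sign=+1
Σ_t [0,0]: t=0:+1/30240 = 1/30240
(3j)²=32/6435 [(2 4 6; 1 -3 2)], sign=+1
⇒ 4πI² = 160/1573
I = (+1)√(160/1573/(4π)) = 0.08996855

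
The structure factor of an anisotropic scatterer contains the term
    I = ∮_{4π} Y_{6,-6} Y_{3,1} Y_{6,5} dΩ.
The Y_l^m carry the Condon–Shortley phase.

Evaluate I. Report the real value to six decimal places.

L=15 odd ⇒ parity kills the (l;000) factor ⇒ I = 0

0.000000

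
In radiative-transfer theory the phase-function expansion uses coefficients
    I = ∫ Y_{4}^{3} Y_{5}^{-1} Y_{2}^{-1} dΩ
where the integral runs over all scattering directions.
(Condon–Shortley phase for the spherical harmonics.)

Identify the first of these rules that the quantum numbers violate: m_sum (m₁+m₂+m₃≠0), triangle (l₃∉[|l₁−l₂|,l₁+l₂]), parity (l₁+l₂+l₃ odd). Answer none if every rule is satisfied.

m_sum

azimuthal sum: 3 − 1 − 1 = 1  ✗
1 ≤ 2 ≤ 9 (triangle on l)
L = 4 + 5 + 2 = 11 (odd)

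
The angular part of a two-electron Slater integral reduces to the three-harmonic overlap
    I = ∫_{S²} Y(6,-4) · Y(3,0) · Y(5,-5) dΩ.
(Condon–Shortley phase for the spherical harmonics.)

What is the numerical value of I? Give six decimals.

0.000000

-4 + 0 − 5 = -9 ≠ 0: azimuthal integral kills it; I = 0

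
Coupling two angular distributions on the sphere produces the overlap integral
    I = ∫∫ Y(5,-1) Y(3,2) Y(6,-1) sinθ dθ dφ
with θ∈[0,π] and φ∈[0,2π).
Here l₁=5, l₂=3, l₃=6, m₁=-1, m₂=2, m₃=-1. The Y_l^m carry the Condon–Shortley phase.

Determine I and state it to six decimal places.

Rules hold: Σm=0, L=14 even, 2≤6≤8.
N = 11·7·13 = 1001
Δ = 2!·8!·4!/15! = 1/675675
Racah Σ t=0..2: t=0:+1/8640 t=1:−1/2304 t=2:+1/8640 = -7/34560
⇒ 3j(5 3 6; 0 0 0)² = 7/429, sgn -1
Racah Σ t=1..2: t=1:−1/17280 t=2:+1/6912 = 1/11520
⇒ 3j(5 3 6; -1 2 -1)² = 2/143, sgn -1
4πI² = N·(3j₀)²·(3jₘ)² = 98/429
I = +1·√(0.228438/4π) = 0.13482780

0.134828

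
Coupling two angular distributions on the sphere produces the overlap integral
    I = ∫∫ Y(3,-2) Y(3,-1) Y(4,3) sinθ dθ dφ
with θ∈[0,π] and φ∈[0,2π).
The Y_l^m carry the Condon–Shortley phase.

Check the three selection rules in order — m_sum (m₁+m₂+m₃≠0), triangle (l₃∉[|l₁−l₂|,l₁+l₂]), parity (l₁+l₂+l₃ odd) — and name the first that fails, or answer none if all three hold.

none

azimuthal sum: -2 − 1 + 3 = 0  ✓
0 ≤ 4 ≤ 6 (triangle on l)  ✓
L = 3 + 3 + 4 = 10 (even)  ✓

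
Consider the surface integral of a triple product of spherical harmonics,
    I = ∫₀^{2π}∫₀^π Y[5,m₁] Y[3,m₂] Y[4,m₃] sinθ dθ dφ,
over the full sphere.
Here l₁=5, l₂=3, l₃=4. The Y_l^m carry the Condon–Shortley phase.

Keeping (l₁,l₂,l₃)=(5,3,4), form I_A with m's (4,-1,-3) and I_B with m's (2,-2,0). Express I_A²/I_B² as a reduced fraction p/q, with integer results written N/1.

Same 5,3,4: normalisation and zero-m 3j drop out of the ratio.
A: Δ: 4! 6! 2! / 13! → 1/180180; sum: t=0:+1/5760 t=1:−1/4320 = -1/17280; 3j²(5 3 4; 4 -1 -3) = Δ·Π!·Σ² = 7/4290  (sign +1)
B: Δ: 4! 6! 2! / 13! → 1/180180; sum: t=0:+1/864 t=1:−1/576 = -1/1728; 3j²(5 3 4; 2 -2 0) = Δ·Π!·Σ² = 5/1287  (sign -1)
I_A²/I_B² = (7/4290)/(5/1287) = 21/50

21/50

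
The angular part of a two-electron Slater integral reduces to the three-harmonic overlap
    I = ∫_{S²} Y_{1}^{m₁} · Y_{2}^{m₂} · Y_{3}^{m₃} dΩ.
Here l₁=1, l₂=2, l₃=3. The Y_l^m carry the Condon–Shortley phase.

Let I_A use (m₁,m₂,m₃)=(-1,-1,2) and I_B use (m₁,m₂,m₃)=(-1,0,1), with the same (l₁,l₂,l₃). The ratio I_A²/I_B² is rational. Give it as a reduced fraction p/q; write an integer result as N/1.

5/3

Shared (l₁,l₂,l₃)=(1,2,3): N and (l;000)² cancel in I_A²/I_B².
A: Δ = 0!·2!·4!/7! = 1/105; Racah Σ t=0..0: t=0:+1/12 = 1/12; ⇒ 3j(1 2 3; -1 -1 2)² = 2/21, sgn -1
B: Δ = 0!·2!·4!/7! = 1/105; Racah Σ t=0..0: t=0:+1/8 = 1/8; ⇒ 3j(1 2 3; -1 0 1)² = 2/35, sgn +1
I_A²/I_B² = (2/21)/(2/35) = 5/3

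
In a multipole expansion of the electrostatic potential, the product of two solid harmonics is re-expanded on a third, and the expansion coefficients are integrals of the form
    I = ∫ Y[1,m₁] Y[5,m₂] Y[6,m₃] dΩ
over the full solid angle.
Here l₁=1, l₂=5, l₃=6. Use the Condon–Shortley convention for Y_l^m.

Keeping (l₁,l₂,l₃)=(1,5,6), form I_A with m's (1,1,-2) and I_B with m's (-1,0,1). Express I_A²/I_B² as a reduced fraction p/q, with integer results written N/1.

l's match ⇒ only the (l;m) 3-j factors differ between A and B.
A: triangle coeff Δ(1,5,6) = 1/858; Σ_t [0,0]: t=0:+1/34560 = 1/34560; (3j)²=14/429 [(1 5 6; 1 1 -2)], sign=+1
B: triangle coeff Δ(1,5,6) = 1/858; Σ_t [0,0]: t=0:+1/28800 = 1/28800; (3j)²=7/286 [(1 5 6; -1 0 1)], sign=-1
I_A²/I_B² = (14/429)/(7/286) = 4/3

4/3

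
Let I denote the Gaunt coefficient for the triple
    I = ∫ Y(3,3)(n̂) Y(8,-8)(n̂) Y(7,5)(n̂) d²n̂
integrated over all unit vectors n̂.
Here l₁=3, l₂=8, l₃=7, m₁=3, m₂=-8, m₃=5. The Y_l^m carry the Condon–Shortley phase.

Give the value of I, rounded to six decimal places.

Rules hold: Σm=0, L=18 even, 5≤7≤11.
N = 7·17·15 = 1785
Δ = 4!·2!·12!/19! = 1/5290740
Racah Σ t=1..3: t=1:−1/7257600 t=2:+1/2073600 t=3:−1/7257600 = 1/4838400
⇒ 3j(3 8 7; 0 0 0)² = 252/20995, sgn -1
Racah Σ t=0..0: t=0:+1/22992076800 = 1/22992076800
⇒ 3j(3 8 7; 3 -8 5)² = 5/969, sgn +1
4πI² = N·(3j₀)²·(3jₘ)² = 8820/79781
I = -1·√(0.110553/4π) = -0.09379499

-0.093795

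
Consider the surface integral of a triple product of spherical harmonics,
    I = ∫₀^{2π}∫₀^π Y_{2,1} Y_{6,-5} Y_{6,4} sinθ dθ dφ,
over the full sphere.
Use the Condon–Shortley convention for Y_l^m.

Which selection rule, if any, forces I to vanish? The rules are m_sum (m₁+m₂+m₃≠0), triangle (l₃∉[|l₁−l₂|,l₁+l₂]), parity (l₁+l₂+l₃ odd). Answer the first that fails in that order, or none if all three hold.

m₁+m₂+m₃ = 1 − 5 + 4 = 0  ✓
triangle: |2−6|=4 ≤ l₃=6 ≤ 2+6=8  ✓
parity: l₁+l₂+l₃ = 14 is even  ✓

none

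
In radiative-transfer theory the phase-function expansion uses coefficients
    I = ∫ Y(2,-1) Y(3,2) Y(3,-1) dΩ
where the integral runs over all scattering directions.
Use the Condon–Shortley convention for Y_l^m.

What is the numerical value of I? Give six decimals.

Checks pass: Σm=0; 8 even; l₃=3∈[1,5].
(2·2+1)(2·3+1)(2·3+1) = 245
Δ: 2! 2! 4! / 9! → 1/3780
sum: t=0:+1/24 t=1:−1/4 t=2:+1/24 = -1/6
3j²(2 3 3; 0 0 0) = Δ·Π!·Σ² = 4/105  (sign +1)
sum: t=1:−1/48 t=2:+1/12 = 1/16
3j²(2 3 3; -1 2 -1) = Δ·Π!·Σ² = 1/28  (sign +1)
combine: 4πI² = 245·4/105·1/28 = 1/3
take √, sign +1: I = 0.16286750

0.162868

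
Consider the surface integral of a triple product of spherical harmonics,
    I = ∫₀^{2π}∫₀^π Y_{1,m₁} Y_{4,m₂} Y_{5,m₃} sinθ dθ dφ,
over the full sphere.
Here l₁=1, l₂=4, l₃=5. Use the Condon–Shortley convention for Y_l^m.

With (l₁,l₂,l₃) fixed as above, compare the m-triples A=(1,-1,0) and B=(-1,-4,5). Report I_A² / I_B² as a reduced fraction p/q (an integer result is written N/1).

2/9

Same 1,4,5: normalisation and zero-m 3j drop out of the ratio.
A: Δ: 0! 2! 8! / 11! → 1/495; sum: t=0:+1/1440 = 1/1440; 3j²(1 4 5; 1 -1 0) = Δ·Π!·Σ² = 2/99  (sign -1)
B: Δ: 0! 2! 8! / 11! → 1/495; sum: t=0:+1/80640 = 1/80640; 3j²(1 4 5; -1 -4 5) = Δ·Π!·Σ² = 1/11  (sign +1)
I_A²/I_B² = (2/99)/(1/11) = 2/9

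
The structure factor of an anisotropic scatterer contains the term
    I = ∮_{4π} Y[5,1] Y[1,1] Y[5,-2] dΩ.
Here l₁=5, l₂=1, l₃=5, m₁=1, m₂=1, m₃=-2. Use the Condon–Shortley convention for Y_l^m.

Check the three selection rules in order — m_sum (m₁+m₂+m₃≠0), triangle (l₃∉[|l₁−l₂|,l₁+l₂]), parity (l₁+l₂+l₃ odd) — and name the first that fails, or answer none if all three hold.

m₁+m₂+m₃ = 1 + 1 − 2 = 0  ✓
triangle: |5−1|=4 ≤ l₃=5 ≤ 5+1=6  ✓
parity: l₁+l₂+l₃ = 11 is odd  ✗

parity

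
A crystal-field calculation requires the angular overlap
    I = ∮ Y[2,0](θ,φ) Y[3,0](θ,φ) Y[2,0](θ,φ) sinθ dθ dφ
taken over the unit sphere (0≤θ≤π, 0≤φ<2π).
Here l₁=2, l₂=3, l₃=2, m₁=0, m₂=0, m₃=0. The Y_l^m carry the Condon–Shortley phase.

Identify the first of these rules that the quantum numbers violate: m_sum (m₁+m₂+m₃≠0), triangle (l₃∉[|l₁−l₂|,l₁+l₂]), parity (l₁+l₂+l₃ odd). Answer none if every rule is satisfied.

m₁+m₂+m₃ = 0 + 0 + 0 = 0  ✓
triangle: |2−3|=1 ≤ l₃=2 ≤ 2+3=5  ✓
parity: l₁+l₂+l₃ = 7 is odd  ✗

parity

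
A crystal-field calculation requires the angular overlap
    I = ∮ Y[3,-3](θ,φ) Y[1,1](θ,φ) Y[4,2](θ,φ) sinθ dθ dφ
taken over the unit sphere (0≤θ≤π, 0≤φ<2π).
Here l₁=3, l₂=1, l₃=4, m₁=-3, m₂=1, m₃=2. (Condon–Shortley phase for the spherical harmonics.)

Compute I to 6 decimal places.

0.061558

m-sum 0 ✓  L=8 even ✓  2≤4≤4 ✓
Π(2lᵢ+1) = 7×3×9 = 189
triangle coeff Δ(3,1,4) = 1/252
Σ_t [0,0]: t=0:+1/36 = 1/36
(3j)²=4/63 [(3 1 4; 0 0 0)], sign=+1
Σ_t [0,0]: t=0:+1/1440 = 1/1440
(3j)²=1/252 [(3 1 4; -3 1 2)], sign=+1
⇒ 4πI² = 1/21
I = (+1)√(1/21/(4π)) = 0.06155813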